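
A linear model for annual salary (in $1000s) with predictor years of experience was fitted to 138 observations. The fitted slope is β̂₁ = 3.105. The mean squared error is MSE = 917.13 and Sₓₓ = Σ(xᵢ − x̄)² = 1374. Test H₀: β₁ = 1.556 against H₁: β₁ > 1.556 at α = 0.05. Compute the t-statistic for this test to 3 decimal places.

t = 1.896

SE(β̂₁) = √(MSE/Sₓₓ) = √(917.13/1374) = 0.817.
t = (3.105 − 1.556) / 0.817 = 1.896.
df = n − 2 = 136.
One-sided p ≈ 0.0300, which is < 0.05, so reject H₀.
There is evidence that the true slope on years of experience exceeds 1.556 $1000s per unit.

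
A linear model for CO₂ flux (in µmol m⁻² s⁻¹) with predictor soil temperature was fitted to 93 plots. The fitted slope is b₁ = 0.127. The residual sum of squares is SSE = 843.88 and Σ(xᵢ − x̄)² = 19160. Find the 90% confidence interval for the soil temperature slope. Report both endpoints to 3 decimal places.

(0.090, 0.164)

MSE = SSE/(n − 2) = 843.88/91 = 9.27341.
SE(b₁) = √(MSE/Sₓₓ) = √(9.27341/19160) = 0.022.
df = n − 2 = 91.
t* = t_{0.05, 91} = 1.661771.
Margin = t* × SE = 1.661771 × 0.022 = 0.03656.
CI: 0.127 ± 0.03656 → (0.090, 0.164).
With 90% confidence, each one-unit increase in soil temperature is associated with a change of between 0.090 and 0.164 µmol m⁻² s⁻¹ in CO₂ flux.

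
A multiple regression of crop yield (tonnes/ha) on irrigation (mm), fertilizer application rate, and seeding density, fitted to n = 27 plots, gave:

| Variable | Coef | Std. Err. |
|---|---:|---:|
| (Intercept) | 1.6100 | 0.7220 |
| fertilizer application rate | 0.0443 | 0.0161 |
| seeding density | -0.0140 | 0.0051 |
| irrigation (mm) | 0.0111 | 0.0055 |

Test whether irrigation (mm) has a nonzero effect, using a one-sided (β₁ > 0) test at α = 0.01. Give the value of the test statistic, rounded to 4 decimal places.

t = 2.0182

Read off: b = 0.0111, SE = 0.0055 for irrigation (mm).
H₀: β₁ = 0 vs H₁: β₁ > 0.
t = 0.0111 / 0.0055 = 2.0182.
df = n − k − 1 = 27 − 3 − 1 = 23.
One-sided p ≈ 0.0277, which is ≥ 0.01, so fail to reject H₀.
The data do not give significant evidence that the true slope on irrigation (mm) is positive, holding the other predictors fixed.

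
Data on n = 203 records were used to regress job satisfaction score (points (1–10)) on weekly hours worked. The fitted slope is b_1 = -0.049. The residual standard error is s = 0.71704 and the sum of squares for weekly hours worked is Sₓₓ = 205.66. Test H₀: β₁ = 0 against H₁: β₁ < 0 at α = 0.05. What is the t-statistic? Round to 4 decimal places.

t = -0.9800

SE(b_1) = s/√Sₓₓ = 0.71704/√205.66 = 0.0499998.
t = -0.049 / 0.0499998 = -0.9800.
df = n − 2 = 201.
One-sided p ≈ 0.1641, which is ≥ 0.05, so fail to reject H₀.
The data do not give significant evidence that the true slope on weekly hours worked is negative.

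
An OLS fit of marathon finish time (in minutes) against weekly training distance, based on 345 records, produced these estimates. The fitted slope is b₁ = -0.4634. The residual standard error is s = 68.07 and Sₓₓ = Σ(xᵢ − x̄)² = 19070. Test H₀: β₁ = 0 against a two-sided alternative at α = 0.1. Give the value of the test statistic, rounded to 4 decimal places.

SE(b₁) = s/√Sₓₓ = 68.07/√19070 = 0.492924.
t = -0.4634 / 0.492924 = -0.9401.
df = n − 2 = 343.
Two-sided p ≈ 0.3478, which is ≥ 0.1, so fail to reject H₀.
The data do not give significant evidence of an association between weekly training distance and marathon finish time.

t = -0.9401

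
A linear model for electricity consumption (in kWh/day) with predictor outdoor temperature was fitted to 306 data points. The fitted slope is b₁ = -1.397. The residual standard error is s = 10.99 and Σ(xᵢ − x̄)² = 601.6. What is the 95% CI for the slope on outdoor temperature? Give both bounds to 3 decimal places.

(-2.279, -0.515)

SE(b₁) = s/√Sₓₓ = 10.99/√601.6 = 0.448068.
df = n − 2 = 304.
t* = t_{0.025, 304} = 1.967798.
Margin = t* × SE = 1.967798 × 0.448068 = 0.88171.
CI: -1.397 ± 0.88171 → (-2.279, -0.515).
With 95% confidence, each one-unit increase in outdoor temperature is associated with a change of between -2.279 and -0.515 kWh/day in electricity consumption.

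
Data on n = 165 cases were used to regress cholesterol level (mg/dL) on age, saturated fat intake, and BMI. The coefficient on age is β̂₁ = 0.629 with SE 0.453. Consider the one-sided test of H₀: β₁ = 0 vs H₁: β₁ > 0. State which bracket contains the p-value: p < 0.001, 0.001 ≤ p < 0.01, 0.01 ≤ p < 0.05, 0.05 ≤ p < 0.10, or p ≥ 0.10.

0.05 ≤ p < 0.10

t = 0.629 / 0.453 = 1.389.
df = n − k − 1 = 165 − 3 − 1 = 161.
One-sided p = P(T_{161} > t) ≈ 0.0834.
So 0.05 ≤ p < 0.10.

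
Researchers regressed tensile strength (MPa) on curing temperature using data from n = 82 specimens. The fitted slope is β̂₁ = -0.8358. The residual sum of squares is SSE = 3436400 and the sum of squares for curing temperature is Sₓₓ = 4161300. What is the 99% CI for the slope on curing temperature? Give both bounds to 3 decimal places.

MSE = SSE/(n − 2) = 3436400/80 = 42955.
SE(β̂₁) = √(MSE/Sₓₓ) = √(42955/4161300) = 0.1016.
df = n − 2 = 80.
t* = t_{0.005, 80} = 2.638691.
Margin = t* × SE = 2.638691 × 0.1016 = 0.26809.
CI: -0.8358 ± 0.26809 → (-1.104, -0.568).
With 99% confidence, each one-unit increase in curing temperature is associated with a change of between -1.104 and -0.568 MPa in tensile strength.

(-1.104, -0.568)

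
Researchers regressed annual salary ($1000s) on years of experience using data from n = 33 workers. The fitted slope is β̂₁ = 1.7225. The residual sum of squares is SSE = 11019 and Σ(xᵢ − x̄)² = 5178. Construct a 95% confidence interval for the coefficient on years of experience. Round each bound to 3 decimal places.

MSE = SSE/(n − 2) = 11019/31 = 355.452.
SE(β̂₁) = √(MSE/Sₓₓ) = √(355.452/5178) = 0.262005.
df = n − 2 = 31.
t* = t_{0.025, 31} = 2.039513.
Margin = t* × SE = 2.039513 × 0.262005 = 0.53436.
CI: 1.7225 ± 0.53436 → (1.188, 2.257).
With 95% confidence, each one-unit increase in years of experience is associated with a change of between 1.188 and 2.257 $1000s in annual salary.

(1.188, 2.257)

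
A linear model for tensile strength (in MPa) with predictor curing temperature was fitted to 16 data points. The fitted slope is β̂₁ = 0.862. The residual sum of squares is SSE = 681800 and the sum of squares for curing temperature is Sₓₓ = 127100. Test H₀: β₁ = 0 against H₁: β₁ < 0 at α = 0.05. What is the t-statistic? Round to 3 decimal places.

t = 1.393

MSE = SSE/(n − 2) = 681800/14 = 48700.
SE(β̂₁) = √(MSE/Sₓₓ) = √(48700/127100) = 0.619002.
t = 0.862 / 0.619002 = 1.393.
df = n − 2 = 14.
One-sided p ≈ 0.9073, which is ≥ 0.05, so fail to reject H₀.
The data do not give significant evidence that the true slope on curing temperature is negative.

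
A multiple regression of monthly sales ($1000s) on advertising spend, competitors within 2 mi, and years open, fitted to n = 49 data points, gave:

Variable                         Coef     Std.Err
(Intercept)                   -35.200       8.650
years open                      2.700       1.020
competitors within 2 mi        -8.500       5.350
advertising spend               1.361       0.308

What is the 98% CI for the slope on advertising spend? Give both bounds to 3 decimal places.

Read off: b = 1.361, SE = 0.308 for advertising spend.
df = n − k − 1 = 49 − 3 − 1 = 45.
t* = t_{0.01, 45} = 2.412116.
Margin = t* × SE = 2.412116 × 0.308 = 0.74293.
CI: 1.361 ± 0.74293 → (0.618, 2.104).

(0.618, 2.104)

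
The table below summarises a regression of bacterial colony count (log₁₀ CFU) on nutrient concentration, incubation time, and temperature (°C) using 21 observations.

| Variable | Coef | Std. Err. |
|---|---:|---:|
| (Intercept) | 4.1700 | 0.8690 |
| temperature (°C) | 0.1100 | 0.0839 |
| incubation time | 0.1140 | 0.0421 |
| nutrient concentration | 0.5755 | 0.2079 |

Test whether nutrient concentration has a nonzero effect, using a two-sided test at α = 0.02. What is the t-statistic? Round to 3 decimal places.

t = 2.768

Read off: b = 0.5755, SE = 0.2079 for nutrient concentration.
H₀: β₁ = 0 vs H₁: β₁ ≠ 0.
t = 0.5755 / 0.2079 = 2.768.
df = n − k − 1 = 21 − 3 − 1 = 17.
Two-sided p ≈ 0.0132, which is < 0.02, so reject H₀.
There is evidence that nutrient concentration is associated with bacterial colony count, holding the other predictors fixed.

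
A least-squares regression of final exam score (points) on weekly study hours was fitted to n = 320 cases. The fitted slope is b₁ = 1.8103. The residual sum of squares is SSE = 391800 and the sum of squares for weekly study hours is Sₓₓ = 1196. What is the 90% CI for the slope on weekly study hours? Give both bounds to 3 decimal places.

MSE = SSE/(n − 2) = 391800/318 = 1232.08.
SE(b₁) = √(MSE/Sₓₓ) = √(1232.08/1196) = 1.01497.
df = n − 2 = 318.
t* = t_{0.05, 318} = 1.649659.
Margin = t* × SE = 1.649659 × 1.01497 = 1.67435.
CI: 1.8103 ± 1.67435 → (0.136, 3.485).
With 90% confidence, each one-unit increase in weekly study hours is associated with a change of between 0.136 and 3.485 points in final exam score.

(0.136, 3.485)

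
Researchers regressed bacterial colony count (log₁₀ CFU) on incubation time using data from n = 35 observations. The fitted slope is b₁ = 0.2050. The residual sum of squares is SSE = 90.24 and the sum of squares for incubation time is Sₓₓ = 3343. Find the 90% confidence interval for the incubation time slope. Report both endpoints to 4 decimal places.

(0.1566, 0.2534)

MSE = SSE/(n − 2) = 90.24/33 = 2.73455.
SE(b₁) = √(MSE/Sₓₓ) = √(2.73455/3343) = 0.0286006.
df = n − 2 = 33.
t* = t_{0.05, 33} = 1.69236.
Margin = t* × SE = 1.69236 × 0.0286006 = 0.048402.
CI: 0.2050 ± 0.048402 → (0.1566, 0.2534).
With 90% confidence, each one-unit increase in incubation time is associated with a change of between 0.1566 and 0.2534 log₁₀ CFU in bacterial colony count.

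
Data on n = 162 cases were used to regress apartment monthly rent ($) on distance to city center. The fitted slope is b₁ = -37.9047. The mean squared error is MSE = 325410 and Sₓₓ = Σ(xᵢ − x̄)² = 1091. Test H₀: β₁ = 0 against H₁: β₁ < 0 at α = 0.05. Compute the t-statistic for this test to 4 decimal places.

t = -2.1948

SE(b₁) = √(MSE/Sₓₓ) = √(325410/1091) = 17.2704.
t = -37.9047 / 17.2704 = -2.1948.
df = n − 2 = 160.
One-sided p ≈ 0.0148, which is < 0.05, so reject H₀.
There is evidence that the true slope on distance to city center is negative.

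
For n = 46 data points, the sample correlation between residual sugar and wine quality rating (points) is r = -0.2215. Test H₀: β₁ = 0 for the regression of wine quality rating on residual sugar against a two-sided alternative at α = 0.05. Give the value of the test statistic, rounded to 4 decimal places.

t = r·√(n − 2)/√(1 − r²) = -0.2215·√44/√0.950938 = -1.5067.
df = n − 2 = 44.
Two-sided p ≈ 0.1390, which is ≥ 0.05, so fail to reject H₀.
The data do not give significant evidence of a linear association between residual sugar and wine quality rating.

t = -1.5067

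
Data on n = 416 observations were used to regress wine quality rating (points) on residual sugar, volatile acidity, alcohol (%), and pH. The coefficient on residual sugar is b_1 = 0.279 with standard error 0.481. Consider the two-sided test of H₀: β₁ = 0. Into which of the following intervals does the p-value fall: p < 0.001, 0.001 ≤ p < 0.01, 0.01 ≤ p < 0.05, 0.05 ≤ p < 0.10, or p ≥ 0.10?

p ≥ 0.10

t = 0.279 / 0.481 = 0.580.
df = n − k − 1 = 416 − 4 − 1 = 411.
Two-sided p = 2·P(T_{411} > |t|) ≈ 0.5622.
So p ≥ 0.10.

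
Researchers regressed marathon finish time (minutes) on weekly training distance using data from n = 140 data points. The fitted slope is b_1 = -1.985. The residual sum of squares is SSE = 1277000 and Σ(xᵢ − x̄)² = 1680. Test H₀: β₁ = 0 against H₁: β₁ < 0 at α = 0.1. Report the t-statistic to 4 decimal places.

t = -0.8458

MSE = SSE/(n − 2) = 1277000/138 = 9253.62.
SE(b_1) = √(MSE/Sₓₓ) = √(9253.62/1680) = 2.34694.
t = -1.985 / 2.34694 = -0.8458.
df = n − 2 = 138.
One-sided p ≈ 0.1996, which is ≥ 0.1, so fail to reject H₀.
The data do not give significant evidence that the true slope on weekly training distance is negative.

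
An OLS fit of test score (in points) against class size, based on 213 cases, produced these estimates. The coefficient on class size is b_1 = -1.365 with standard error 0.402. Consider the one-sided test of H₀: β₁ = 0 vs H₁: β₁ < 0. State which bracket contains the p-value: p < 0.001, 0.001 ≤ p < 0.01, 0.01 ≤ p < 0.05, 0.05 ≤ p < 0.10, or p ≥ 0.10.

t = -1.365 / 0.402 = -3.396.
df = n − 2 = 213 − 2 = 211.
One-sided p = P(T_{211} < t) ≈ 0.0004.
So p < 0.001.

p < 0.001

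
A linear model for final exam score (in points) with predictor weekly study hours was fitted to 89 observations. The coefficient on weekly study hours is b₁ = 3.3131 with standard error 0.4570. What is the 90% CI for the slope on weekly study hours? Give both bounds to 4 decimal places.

(2.5533, 4.0729)

df = n − 2 = 89 − 2 = 87.
t* = t_{0.05, 87} = 1.662557.
Margin = t* × SE = 1.662557 × 0.4570 = 0.759789.
CI: 3.3131 ± 0.759789 → (2.5533, 4.0729).
With 90% confidence, each one-unit increase in weekly study hours is associated with a change of between 2.5533 and 4.0729 points in final exam score.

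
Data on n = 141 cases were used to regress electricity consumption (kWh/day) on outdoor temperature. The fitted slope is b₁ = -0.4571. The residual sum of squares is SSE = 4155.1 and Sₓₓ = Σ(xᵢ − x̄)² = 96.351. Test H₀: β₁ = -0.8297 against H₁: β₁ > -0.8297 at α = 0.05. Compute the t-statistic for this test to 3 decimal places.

t = 0.669

MSE = SSE/(n − 2) = 4155.1/139 = 29.8928.
SE(b₁) = √(MSE/Sₓₓ) = √(29.8928/96.351) = 0.557.
t = (-0.4571 − (-0.8297)) / 0.557 = 0.669.
df = n − 2 = 139.
One-sided p ≈ 0.2523, which is ≥ 0.05, so fail to reject H₀.
The data do not give significant evidence that the true slope on outdoor temperature exceeds -0.8297 kWh/day per unit.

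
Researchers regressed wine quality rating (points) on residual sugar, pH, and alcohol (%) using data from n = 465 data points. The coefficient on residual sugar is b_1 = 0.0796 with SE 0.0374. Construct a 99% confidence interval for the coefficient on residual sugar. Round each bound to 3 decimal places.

df = n − k − 1 = 465 − 3 − 1 = 461.
t* = t_{0.005, 461} = 2.586536.
Margin = t* × SE = 2.586536 × 0.0374 = 0.09674.
CI: 0.0796 ± 0.09674 → (-0.017, 0.176).
With 99% confidence, each one-unit increase in residual sugar is associated with a change of between -0.017 and 0.176 points in wine quality rating, holding the other predictors fixed.

(-0.017, 0.176)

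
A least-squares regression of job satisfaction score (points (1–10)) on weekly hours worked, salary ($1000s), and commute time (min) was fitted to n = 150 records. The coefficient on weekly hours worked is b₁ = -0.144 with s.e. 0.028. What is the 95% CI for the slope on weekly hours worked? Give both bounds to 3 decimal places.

df = n − k − 1 = 150 − 3 − 1 = 146.
t* = t_{0.025, 146} = 1.976346.
Margin = t* × SE = 1.976346 × 0.028 = 0.05534.
CI: -0.144 ± 0.05534 → (-0.199, -0.089).
With 95% confidence, each one-unit increase in weekly hours worked is associated with a change of between -0.199 and -0.089 points (1–10) in job satisfaction score, holding the other predictors fixed.

(-0.199, -0.089)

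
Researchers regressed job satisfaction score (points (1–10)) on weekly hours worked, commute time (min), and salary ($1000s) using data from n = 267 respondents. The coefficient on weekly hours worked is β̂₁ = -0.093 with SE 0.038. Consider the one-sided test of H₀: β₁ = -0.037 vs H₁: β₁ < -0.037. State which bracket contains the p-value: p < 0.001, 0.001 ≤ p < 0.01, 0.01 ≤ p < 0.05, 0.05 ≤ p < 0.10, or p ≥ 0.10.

t = (-0.093 − (-0.037)) / 0.038 = -1.474.
df = n − k − 1 = 267 − 3 − 1 = 263.
One-sided p = P(T_{263} < t) ≈ 0.0709.
So 0.05 ≤ p < 0.10.

0.05 ≤ p < 0.10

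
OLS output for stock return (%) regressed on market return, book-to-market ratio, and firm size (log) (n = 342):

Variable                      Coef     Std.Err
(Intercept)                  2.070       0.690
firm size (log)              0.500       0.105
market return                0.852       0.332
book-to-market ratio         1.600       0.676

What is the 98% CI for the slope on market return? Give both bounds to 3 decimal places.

(0.076, 1.628)

Read off: b = 0.852, SE = 0.332 for market return.
df = n − k − 1 = 342 − 3 − 1 = 338.
t* = t_{0.01, 338} = 2.337431.
Margin = t* × SE = 2.337431 × 0.332 = 0.77603.
CI: 0.852 ± 0.77603 → (0.076, 1.628).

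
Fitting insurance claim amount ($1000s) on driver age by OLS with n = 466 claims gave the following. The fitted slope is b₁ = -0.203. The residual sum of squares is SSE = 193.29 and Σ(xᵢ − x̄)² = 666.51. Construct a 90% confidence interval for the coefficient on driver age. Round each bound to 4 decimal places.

(-0.2442, -0.1618)

MSE = SSE/(n − 2) = 193.29/464 = 0.416573.
SE(b₁) = √(MSE/Sₓₓ) = √(0.416573/666.51) = 0.0250001.
df = n − 2 = 464.
t* = t_{0.05, 464} = 1.648144.
Margin = t* × SE = 1.648144 × 0.0250001 = 0.041204.
CI: -0.203 ± 0.041204 → (-0.2442, -0.1618).
With 90% confidence, each one-unit increase in driver age is associated with a change of between -0.2442 and -0.1618 $1000s in insurance claim amount.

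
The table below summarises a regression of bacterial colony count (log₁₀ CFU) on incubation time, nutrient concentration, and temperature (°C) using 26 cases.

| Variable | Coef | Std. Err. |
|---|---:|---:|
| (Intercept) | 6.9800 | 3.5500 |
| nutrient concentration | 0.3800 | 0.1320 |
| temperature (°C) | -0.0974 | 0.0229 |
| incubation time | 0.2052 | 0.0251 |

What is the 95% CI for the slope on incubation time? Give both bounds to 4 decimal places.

(0.1531, 0.2573)

Read off: b = 0.2052, SE = 0.0251 for incubation time.
df = n − k − 1 = 26 − 3 − 1 = 22.
t* = t_{0.025, 22} = 2.073873.
Margin = t* × SE = 2.073873 × 0.0251 = 0.052054.
CI: 0.2052 ± 0.052054 → (0.1531, 0.2573).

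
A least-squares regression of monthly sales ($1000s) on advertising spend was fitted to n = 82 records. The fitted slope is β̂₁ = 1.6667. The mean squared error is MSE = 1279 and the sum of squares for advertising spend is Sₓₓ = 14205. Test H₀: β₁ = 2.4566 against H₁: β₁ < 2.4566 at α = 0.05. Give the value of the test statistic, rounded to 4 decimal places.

t = -2.6324

SE(β̂₁) = √(MSE/Sₓₓ) = √(1279/14205) = 0.300065.
t = (1.6667 − 2.4566) / 0.300065 = -2.6324.
df = n − 2 = 80.
One-sided p ≈ 0.0051, which is < 0.05, so reject H₀.
There is evidence that the true slope on advertising spend is below 2.4566 $1000s per unit.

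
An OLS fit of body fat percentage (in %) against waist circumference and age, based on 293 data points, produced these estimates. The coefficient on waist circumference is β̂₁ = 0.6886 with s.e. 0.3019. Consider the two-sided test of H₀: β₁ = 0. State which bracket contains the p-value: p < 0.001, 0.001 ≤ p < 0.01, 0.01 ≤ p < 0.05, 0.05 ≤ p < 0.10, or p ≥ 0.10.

0.01 ≤ p < 0.05

t = 0.6886 / 0.3019 = 2.281.
df = n − k − 1 = 293 − 2 − 1 = 290.
Two-sided p = 2·P(T_{290} > |t|) ≈ 0.0233.
So 0.01 ≤ p < 0.05.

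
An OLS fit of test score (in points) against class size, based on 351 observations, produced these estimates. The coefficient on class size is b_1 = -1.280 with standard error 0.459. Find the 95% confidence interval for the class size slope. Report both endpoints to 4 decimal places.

df = n − 2 = 351 − 2 = 349.
t* = t_{0.025, 349} = 1.966785.
Margin = t* × SE = 1.966785 × 0.459 = 0.902754.
CI: -1.280 ± 0.902754 → (-2.1828, -0.3772).
With 95% confidence, each one-unit increase in class size is associated with a change of between -2.1828 and -0.3772 points in test score.

(-2.1828, -0.3772)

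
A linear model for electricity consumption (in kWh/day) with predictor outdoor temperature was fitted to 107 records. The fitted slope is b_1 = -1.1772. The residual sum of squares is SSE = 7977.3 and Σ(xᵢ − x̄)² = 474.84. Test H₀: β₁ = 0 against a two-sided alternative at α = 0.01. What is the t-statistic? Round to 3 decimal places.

t = -2.943

MSE = SSE/(n − 2) = 7977.3/105 = 75.9743.
SE(b_1) = √(MSE/Sₓₓ) = √(75.9743/474.84) = 0.4.
t = -1.1772 / 0.4 = -2.943.
df = n − 2 = 105.
Two-sided p ≈ 0.0040, which is < 0.01, so reject H₀.
There is evidence that outdoor temperature is associated with electricity consumption.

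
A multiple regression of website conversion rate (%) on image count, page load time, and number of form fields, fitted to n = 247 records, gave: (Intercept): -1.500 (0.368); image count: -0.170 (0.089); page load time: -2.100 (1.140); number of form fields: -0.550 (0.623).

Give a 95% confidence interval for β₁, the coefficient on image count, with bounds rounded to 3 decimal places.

Read off: b = -0.170, SE = 0.089 for image count.
df = n − k − 1 = 247 − 3 − 1 = 243.
t* = t_{0.025, 243} = 1.969774.
Margin = t* × SE = 1.969774 × 0.089 = 0.17531.
CI: -0.170 ± 0.17531 → (-0.345, 0.005).

(-0.345, 0.005)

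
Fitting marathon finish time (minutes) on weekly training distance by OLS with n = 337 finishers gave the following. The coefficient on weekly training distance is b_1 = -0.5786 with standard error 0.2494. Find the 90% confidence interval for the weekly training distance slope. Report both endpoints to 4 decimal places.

df = n − 2 = 337 − 2 = 335.
t* = t_{0.05, 335} = 1.649415.
Margin = t* × SE = 1.649415 × 0.2494 = 0.411364.
CI: -0.5786 ± 0.411364 → (-0.9900, -0.1672).
With 90% confidence, each one-unit increase in weekly training distance is associated with a change of between -0.9900 and -0.1672 minutes in marathon finish time.

(-0.9900, -0.1672)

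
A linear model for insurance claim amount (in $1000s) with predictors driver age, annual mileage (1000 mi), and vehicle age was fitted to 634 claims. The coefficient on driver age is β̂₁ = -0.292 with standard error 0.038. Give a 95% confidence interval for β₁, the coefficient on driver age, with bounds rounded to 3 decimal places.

(-0.367, -0.217)

df = n − k − 1 = 634 − 3 − 1 = 630.
t* = t_{0.025, 630} = 1.963737.
Margin = t* × SE = 1.963737 × 0.038 = 0.07462.
CI: -0.292 ± 0.07462 → (-0.367, -0.217).
With 95% confidence, each one-unit increase in driver age is associated with a change of between -0.367 and -0.217 $1000s in insurance claim amount, holding the other predictors fixed.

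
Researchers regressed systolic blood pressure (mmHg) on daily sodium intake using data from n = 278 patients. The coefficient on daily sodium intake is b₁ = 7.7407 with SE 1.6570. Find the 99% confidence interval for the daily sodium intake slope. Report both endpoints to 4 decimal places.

df = n − 2 = 278 − 2 = 276.
t* = t_{0.005, 276} = 2.593759.
Margin = t* × SE = 2.593759 × 1.6570 = 4.297859.
CI: 7.7407 ± 4.297859 → (3.4428, 12.0386).
With 99% confidence, each one-unit increase in daily sodium intake is associated with a change of between 3.4428 and 12.0386 mmHg in systolic blood pressure.

(3.4428, 12.0386)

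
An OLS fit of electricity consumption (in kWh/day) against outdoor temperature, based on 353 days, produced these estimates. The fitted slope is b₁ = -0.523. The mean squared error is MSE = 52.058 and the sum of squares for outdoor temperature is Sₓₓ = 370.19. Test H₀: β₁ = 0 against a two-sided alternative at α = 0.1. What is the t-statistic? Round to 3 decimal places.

SE(b₁) = √(MSE/Sₓₓ) = √(52.058/370.19) = 0.375.
t = -0.523 / 0.375 = -1.395.
df = n − 2 = 351.
Two-sided p ≈ 0.1640, which is ≥ 0.1, so fail to reject H₀.
The data do not give significant evidence of an association between outdoor temperature and electricity consumption.

t = -1.395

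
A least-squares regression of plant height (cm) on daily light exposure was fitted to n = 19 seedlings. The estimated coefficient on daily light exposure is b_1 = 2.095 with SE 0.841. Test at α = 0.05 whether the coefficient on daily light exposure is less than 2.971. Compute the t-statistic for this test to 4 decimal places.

t = -1.0416

H₀: β₁ = 2.971 vs H₁: β₁ < 2.971.
t = (b_1 − β₁⁰)/SE = (2.095 − 2.971) / 0.841 = -1.0416.
df = n − 2 = 19 − 2 = 17.
One-sided p ≈ 0.1561, which is ≥ 0.05, so fail to reject H₀.
The data do not give significant evidence that the true slope on daily light exposure is below 2.971 cm per unit.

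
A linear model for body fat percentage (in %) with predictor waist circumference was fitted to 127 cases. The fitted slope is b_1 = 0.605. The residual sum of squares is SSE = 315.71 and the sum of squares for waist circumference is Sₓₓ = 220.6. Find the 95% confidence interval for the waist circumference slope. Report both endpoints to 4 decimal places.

(0.3932, 0.8168)

MSE = SSE/(n − 2) = 315.71/125 = 2.52568.
SE(b_1) = √(MSE/Sₓₓ) = √(2.52568/220.6) = 0.107001.
df = n − 2 = 125.
t* = t_{0.025, 125} = 1.979124.
Margin = t* × SE = 1.979124 × 0.107001 = 0.211768.
CI: 0.605 ± 0.211768 → (0.3932, 0.8168).
With 95% confidence, each one-unit increase in waist circumference is associated with a change of between 0.3932 and 0.8168 % in body fat percentage.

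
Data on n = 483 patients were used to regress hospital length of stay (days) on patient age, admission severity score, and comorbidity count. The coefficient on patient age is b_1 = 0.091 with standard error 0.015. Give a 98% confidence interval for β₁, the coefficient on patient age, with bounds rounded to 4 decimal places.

(0.0560, 0.1260)

df = n − k − 1 = 483 − 3 − 1 = 479.
t* = t_{0.01, 479} = 2.334158.
Margin = t* × SE = 2.334158 × 0.015 = 0.035012.
CI: 0.091 ± 0.035012 → (0.0560, 0.1260).
With 98% confidence, each one-unit increase in patient age is associated with a change of between 0.0560 and 0.1260 days in hospital length of stay, holding the other predictors fixed.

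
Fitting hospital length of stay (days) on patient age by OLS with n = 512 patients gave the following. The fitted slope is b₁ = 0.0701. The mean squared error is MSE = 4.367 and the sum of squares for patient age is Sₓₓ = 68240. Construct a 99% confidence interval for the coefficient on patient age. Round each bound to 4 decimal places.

(0.0494, 0.0908)

SE(b₁) = √(MSE/Sₓₓ) = √(4.367/68240) = 0.00799967.
df = n − 2 = 510.
t* = t_{0.005, 510} = 2.585504.
Margin = t* × SE = 2.585504 × 0.00799967 = 0.020683.
CI: 0.0701 ± 0.020683 → (0.0494, 0.0908).
With 99% confidence, each one-unit increase in patient age is associated with a change of between 0.0494 and 0.0908 days in hospital length of stay.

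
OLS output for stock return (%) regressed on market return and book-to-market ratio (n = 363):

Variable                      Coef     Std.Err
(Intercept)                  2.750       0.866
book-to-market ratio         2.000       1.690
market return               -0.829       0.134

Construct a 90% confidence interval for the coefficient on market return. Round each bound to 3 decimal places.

Read off: b = -0.829, SE = 0.134 for market return.
df = n − k − 1 = 363 − 2 − 1 = 360.
t* = t_{0.05, 360} = 1.649097.
Margin = t* × SE = 1.649097 × 0.134 = 0.22098.
CI: -0.829 ± 0.22098 → (-1.050, -0.608).

(-1.050, -0.608)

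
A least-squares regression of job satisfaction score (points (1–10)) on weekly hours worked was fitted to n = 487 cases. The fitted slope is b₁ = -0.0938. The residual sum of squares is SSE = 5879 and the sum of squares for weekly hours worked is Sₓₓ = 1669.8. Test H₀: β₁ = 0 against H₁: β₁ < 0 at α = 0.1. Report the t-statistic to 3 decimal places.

t = -1.101

MSE = SSE/(n − 2) = 5879/485 = 12.1216.
SE(b₁) = √(MSE/Sₓₓ) = √(12.1216/1669.8) = 0.0852018.
t = -0.0938 / 0.0852018 = -1.101.
df = n − 2 = 485.
One-sided p ≈ 0.1357, which is ≥ 0.1, so fail to reject H₀.
The data do not give significant evidence that the true slope on weekly hours worked is negative.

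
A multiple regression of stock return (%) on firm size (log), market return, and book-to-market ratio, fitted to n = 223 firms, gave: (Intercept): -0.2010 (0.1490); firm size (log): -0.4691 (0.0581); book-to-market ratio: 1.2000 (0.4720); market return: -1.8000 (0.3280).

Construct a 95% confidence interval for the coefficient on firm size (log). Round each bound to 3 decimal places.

(-0.584, -0.355)

Read off: b = -0.4691, SE = 0.0581 for firm size (log).
df = n − k − 1 = 223 − 3 − 1 = 219.
t* = t_{0.025, 219} = 1.970855.
Margin = t* × SE = 1.970855 × 0.0581 = 0.11451.
CI: -0.4691 ± 0.11451 → (-0.584, -0.355).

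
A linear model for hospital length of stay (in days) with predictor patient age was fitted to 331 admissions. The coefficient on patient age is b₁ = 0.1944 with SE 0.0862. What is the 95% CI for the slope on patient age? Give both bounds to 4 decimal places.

df = n − 2 = 331 − 2 = 329.
t* = t_{0.025, 329} = 1.967201.
Margin = t* × SE = 1.967201 × 0.0862 = 0.169573.
CI: 0.1944 ± 0.169573 → (0.0248, 0.3640).
With 95% confidence, each one-unit increase in patient age is associated with a change of between 0.0248 and 0.3640 days in hospital length of stay.

(0.0248, 0.3640)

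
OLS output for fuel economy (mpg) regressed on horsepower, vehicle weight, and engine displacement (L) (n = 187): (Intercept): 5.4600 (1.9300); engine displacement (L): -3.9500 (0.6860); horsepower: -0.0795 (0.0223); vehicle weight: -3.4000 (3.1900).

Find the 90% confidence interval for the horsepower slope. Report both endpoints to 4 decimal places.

(-0.1164, -0.0426)

Read off: b = -0.0795, SE = 0.0223 for horsepower.
df = n − k − 1 = 187 − 3 − 1 = 183.
t* = t_{0.05, 183} = 1.653223.
Margin = t* × SE = 1.653223 × 0.0223 = 0.036867.
CI: -0.0795 ± 0.036867 → (-0.1164, -0.0426).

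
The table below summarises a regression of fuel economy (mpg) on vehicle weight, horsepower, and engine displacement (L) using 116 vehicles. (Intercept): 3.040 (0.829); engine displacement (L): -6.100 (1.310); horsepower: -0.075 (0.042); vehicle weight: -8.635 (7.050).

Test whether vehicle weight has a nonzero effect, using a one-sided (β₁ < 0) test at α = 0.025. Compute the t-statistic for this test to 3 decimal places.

Read off: b = -8.635, SE = 7.050 for vehicle weight.
H₀: β₁ = 0 vs H₁: β₁ < 0.
t = -8.635 / 7.050 = -1.225.
df = n − k − 1 = 116 − 3 − 1 = 112.
One-sided p ≈ 0.1116, which is ≥ 0.025, so fail to reject H₀.
The data do not give significant evidence that the true slope on vehicle weight is negative, holding the other predictors fixed.

t = -1.225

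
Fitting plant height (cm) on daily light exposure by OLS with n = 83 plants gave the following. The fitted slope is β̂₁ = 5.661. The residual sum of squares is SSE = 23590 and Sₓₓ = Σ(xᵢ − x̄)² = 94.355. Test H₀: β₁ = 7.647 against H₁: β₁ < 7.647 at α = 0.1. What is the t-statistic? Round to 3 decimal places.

t = -1.130

MSE = SSE/(n − 2) = 23590/81 = 291.235.
SE(β̂₁) = √(MSE/Sₓₓ) = √(291.235/94.355) = 1.75687.
t = (5.661 − 7.647) / 1.75687 = -1.130.
df = n − 2 = 81.
One-sided p ≈ 0.1308, which is ≥ 0.1, so fail to reject H₀.
The data do not give significant evidence that the true slope on daily light exposure is below 7.647 cm per unit.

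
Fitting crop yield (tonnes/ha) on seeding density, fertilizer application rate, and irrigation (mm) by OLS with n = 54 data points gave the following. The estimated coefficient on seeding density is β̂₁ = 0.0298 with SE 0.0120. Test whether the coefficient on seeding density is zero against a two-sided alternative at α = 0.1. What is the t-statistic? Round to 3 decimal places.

t = 2.483

H₀: β₁ = 0 vs H₁: β₁ ≠ 0.
t = (β̂₁ − β₁⁰)/SE = 0.0298 / 0.0120 = 2.483.
df = n − k − 1 = 54 − 3 − 1 = 50.
Two-sided p ≈ 0.0164, which is < 0.1, so reject H₀.
There is evidence that seeding density is associated with crop yield, holding the other predictors fixed.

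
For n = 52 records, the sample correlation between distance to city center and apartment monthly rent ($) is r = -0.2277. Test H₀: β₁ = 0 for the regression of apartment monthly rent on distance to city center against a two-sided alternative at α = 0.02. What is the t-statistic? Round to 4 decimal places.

t = -1.6535

t = r·√(n − 2)/√(1 − r²) = -0.2277·√50/√0.948153 = -1.6535.
df = n − 2 = 50.
Two-sided p ≈ 0.1045, which is ≥ 0.02, so fail to reject H₀.
The data do not give significant evidence of a linear association between distance to city center and apartment monthly rent.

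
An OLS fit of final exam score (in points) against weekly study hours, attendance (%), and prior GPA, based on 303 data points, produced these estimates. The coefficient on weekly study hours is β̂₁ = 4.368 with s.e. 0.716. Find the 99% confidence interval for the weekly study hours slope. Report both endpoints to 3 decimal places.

df = n − k − 1 = 303 − 3 − 1 = 299.
t* = t_{0.005, 299} = 2.592372.
Margin = t* × SE = 2.592372 × 0.716 = 1.85614.
CI: 4.368 ± 1.85614 → (2.512, 6.224).
With 99% confidence, each one-unit increase in weekly study hours is associated with a change of between 2.512 and 6.224 points in final exam score, holding the other predictors fixed.

(2.512, 6.224)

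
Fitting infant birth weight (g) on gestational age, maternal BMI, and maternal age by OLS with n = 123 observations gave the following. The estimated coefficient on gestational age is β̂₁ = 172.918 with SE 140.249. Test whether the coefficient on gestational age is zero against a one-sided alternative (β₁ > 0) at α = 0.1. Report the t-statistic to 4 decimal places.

H₀: β₁ = 0 vs H₁: β₁ > 0.
t = (β̂₁ − β₁⁰)/SE = 172.918 / 140.249 = 1.2329.
df = n − k − 1 = 123 − 3 − 1 = 119.
One-sided p ≈ 0.1100, which is ≥ 0.1, so fail to reject H₀.
The data do not give significant evidence that the true slope on gestational age is positive, holding the other predictors fixed.

t = 1.2329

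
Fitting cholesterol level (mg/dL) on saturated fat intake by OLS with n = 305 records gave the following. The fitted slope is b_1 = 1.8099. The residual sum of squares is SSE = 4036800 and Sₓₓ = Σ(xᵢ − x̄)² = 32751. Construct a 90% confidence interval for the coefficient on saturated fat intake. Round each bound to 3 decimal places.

MSE = SSE/(n − 2) = 4036800/303 = 13322.8.
SE(b_1) = √(MSE/Sₓₓ) = √(13322.8/32751) = 0.637801.
df = n − 2 = 303.
t* = t_{0.05, 303} = 1.649898.
Margin = t* × SE = 1.649898 × 0.637801 = 1.05231.
CI: 1.8099 ± 1.05231 → (0.758, 2.862).
With 90% confidence, each one-unit increase in saturated fat intake is associated with a change of between 0.758 and 2.862 mg/dL in cholesterol level.

(0.758, 2.862)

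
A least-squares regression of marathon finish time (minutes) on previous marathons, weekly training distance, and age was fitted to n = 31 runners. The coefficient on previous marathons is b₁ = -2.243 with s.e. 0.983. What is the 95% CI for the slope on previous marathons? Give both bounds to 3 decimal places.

df = n − k − 1 = 31 − 3 − 1 = 27.
t* = t_{0.025, 27} = 2.051831.
Margin = t* × SE = 2.051831 × 0.983 = 2.01695.
CI: -2.243 ± 2.01695 → (-4.260, -0.226).
With 95% confidence, each one-unit increase in previous marathons is associated with a change of between -4.260 and -0.226 minutes in marathon finish time, holding the other predictors fixed.

(-4.260, -0.226)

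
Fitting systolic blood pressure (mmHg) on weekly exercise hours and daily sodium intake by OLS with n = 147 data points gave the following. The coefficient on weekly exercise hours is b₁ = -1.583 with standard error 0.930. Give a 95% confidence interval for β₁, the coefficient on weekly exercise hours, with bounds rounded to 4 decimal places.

df = n − k − 1 = 147 − 2 − 1 = 144.
t* = t_{0.025, 144} = 1.976575.
Margin = t* × SE = 1.976575 × 0.930 = 1.838215.
CI: -1.583 ± 1.838215 → (-3.4212, 0.2552).
With 95% confidence, each one-unit increase in weekly exercise hours is associated with a change of between -3.4212 and 0.2552 mmHg in systolic blood pressure, holding the other predictors fixed.

(-3.4212, 0.2552)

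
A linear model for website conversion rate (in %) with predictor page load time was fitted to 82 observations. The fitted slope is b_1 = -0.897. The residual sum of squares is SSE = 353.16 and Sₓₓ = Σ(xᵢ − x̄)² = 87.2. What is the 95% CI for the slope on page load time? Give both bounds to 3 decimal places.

(-1.345, -0.449)

MSE = SSE/(n − 2) = 353.16/80 = 4.4145.
SE(b_1) = √(MSE/Sₓₓ) = √(4.4145/87.2) = 0.225.
df = n − 2 = 80.
t* = t_{0.025, 80} = 1.990063.
Margin = t* × SE = 1.990063 × 0.225 = 0.44776.
CI: -0.897 ± 0.44776 → (-1.345, -0.449).
With 95% confidence, each one-unit increase in page load time is associated with a change of between -1.345 and -0.449 % in website conversion rate.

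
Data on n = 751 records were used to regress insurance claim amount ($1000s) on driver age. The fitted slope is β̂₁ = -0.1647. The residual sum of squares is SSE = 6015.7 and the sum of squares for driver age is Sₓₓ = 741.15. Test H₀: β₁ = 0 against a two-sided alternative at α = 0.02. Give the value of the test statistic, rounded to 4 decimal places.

t = -1.5821

MSE = SSE/(n − 2) = 6015.7/749 = 8.03164.
SE(β̂₁) = √(MSE/Sₓₓ) = √(8.03164/741.15) = 0.1041.
t = -0.1647 / 0.1041 = -1.5821.
df = n − 2 = 749.
Two-sided p ≈ 0.1140, which is ≥ 0.02, so fail to reject H₀.
The data do not give significant evidence of an association between driver age and insurance claim amount.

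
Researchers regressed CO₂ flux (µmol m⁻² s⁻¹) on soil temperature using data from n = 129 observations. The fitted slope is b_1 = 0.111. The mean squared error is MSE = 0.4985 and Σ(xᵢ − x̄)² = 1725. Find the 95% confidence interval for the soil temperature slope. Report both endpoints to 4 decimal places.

(0.0774, 0.1446)

SE(b_1) = √(MSE/Sₓₓ) = √(0.4985/1725) = 0.0169996.
df = n − 2 = 127.
t* = t_{0.025, 127} = 1.97882.
Margin = t* × SE = 1.97882 × 0.0169996 = 0.033639.
CI: 0.111 ± 0.033639 → (0.0774, 0.1446).
With 95% confidence, each one-unit increase in soil temperature is associated with a change of between 0.0774 and 0.1446 µmol m⁻² s⁻¹ in CO₂ flux.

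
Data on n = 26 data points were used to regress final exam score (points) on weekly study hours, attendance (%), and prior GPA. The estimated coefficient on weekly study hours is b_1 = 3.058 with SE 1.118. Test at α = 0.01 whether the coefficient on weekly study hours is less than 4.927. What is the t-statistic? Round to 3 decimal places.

H₀: β₁ = 4.927 vs H₁: β₁ < 4.927.
t = (b_1 − β₁⁰)/SE = (3.058 − 4.927) / 1.118 = -1.672.
df = n − k − 1 = 26 − 3 − 1 = 22.
One-sided p ≈ 0.0544, which is ≥ 0.01, so fail to reject H₀.
The data do not give significant evidence that the true slope on weekly study hours is below 4.927 points per unit, holding the other predictors fixed.

t = -1.672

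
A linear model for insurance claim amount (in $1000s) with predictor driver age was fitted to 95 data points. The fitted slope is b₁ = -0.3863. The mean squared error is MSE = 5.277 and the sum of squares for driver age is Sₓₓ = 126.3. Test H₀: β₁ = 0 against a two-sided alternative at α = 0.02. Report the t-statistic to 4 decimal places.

SE(b₁) = √(MSE/Sₓₓ) = √(5.277/126.3) = 0.204405.
t = -0.3863 / 0.204405 = -1.8899.
df = n − 2 = 93.
Two-sided p ≈ 0.0619, which is ≥ 0.02, so fail to reject H₀.
The data do not give significant evidence of an association between driver age and insurance claim amount.

t = -1.8899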